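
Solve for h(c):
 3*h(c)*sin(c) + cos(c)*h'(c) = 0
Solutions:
 h(c) = C1*cos(c)^3


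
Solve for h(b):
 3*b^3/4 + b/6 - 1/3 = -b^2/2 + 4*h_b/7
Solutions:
 h(b) = C1 + 21*b^4/64 + 7*b^3/24 + 7*b^2/48 - 7*b/12


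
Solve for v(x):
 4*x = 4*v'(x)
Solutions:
 v(x) = C1 + x^2/2


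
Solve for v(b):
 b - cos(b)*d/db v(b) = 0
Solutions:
 v(b) = C1 + Integral(b/cos(b), b)


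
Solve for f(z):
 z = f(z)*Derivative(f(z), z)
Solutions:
 f(z) = -sqrt(C1 + z^2)
 f(z) = sqrt(C1 + z^2)


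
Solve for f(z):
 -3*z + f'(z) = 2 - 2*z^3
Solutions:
 f(z) = C1 - z^4/2 + 3*z^2/2 + 2*z


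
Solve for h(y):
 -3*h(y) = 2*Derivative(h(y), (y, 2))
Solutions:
 h(y) = C1*sin(sqrt(6)*y/2) + C2*cos(sqrt(6)*y/2)


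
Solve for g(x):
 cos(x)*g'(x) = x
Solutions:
 g(x) = C1 + Integral(x/cos(x), x)


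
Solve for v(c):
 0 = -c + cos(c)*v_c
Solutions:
 v(c) = C1 + Integral(c/cos(c), c)


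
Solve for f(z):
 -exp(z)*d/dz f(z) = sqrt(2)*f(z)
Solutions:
 f(z) = C1*exp(sqrt(2)*exp(-z))


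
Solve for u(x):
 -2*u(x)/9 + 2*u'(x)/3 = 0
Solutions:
 u(x) = C1*exp(x/3)


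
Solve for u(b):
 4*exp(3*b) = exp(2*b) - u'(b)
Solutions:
 u(b) = C1 - 4*exp(3*b)/3 + exp(2*b)/2


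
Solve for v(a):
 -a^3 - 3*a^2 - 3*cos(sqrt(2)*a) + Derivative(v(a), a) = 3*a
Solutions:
 v(a) = C1 + a^4/4 + a^3 + 3*a^2/2 + 3*sqrt(2)*sin(sqrt(2)*a)/2


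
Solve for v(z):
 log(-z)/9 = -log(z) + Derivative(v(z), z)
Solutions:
 v(z) = C1 + 10*z*log(z)/9 + z*(-10 + I*pi)/9


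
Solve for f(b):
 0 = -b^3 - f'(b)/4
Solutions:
 f(b) = C1 - b^4


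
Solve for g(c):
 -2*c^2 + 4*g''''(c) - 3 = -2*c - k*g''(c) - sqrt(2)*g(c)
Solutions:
 g(c) = C1*exp(-sqrt(2)*c*sqrt(-k - sqrt(k^2 - 16*sqrt(2)))/4) + C2*exp(sqrt(2)*c*sqrt(-k - sqrt(k^2 - 16*sqrt(2)))/4) + C3*exp(-sqrt(2)*c*sqrt(-k + sqrt(k^2 - 16*sqrt(2)))/4) + C4*exp(sqrt(2)*c*sqrt(-k + sqrt(k^2 - 16*sqrt(2)))/4) + sqrt(2)*c^2 - sqrt(2)*c - 2*k + 3*sqrt(2)/2


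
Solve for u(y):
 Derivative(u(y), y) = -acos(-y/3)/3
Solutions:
 u(y) = C1 - y*acos(-y/3)/3 - sqrt(9 - y^2)/3


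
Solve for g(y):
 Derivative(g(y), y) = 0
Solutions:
 g(y) = C1


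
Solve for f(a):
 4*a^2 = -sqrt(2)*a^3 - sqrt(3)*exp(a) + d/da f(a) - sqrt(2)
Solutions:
 f(a) = C1 + sqrt(2)*a^4/4 + 4*a^3/3 + sqrt(2)*a + sqrt(3)*exp(a)


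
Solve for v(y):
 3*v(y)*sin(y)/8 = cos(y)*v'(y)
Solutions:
 v(y) = C1/cos(y)^(3/8)


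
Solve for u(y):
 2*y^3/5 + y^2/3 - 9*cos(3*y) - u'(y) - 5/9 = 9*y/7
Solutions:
 u(y) = C1 + y^4/10 + y^3/9 - 9*y^2/14 - 5*y/9 - 3*sin(3*y)


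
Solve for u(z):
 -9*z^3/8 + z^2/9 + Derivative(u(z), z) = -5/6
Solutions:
 u(z) = C1 + 9*z^4/32 - z^3/27 - 5*z/6


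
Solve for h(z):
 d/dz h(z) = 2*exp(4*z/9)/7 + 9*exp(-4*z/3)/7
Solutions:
 h(z) = C1 + 9*exp(4*z/9)/14 - 27*exp(-4*z/3)/28


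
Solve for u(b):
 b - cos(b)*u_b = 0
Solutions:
 u(b) = C1 + Integral(b/cos(b), b)


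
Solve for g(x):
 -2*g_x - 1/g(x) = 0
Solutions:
 g(x) = -sqrt(C1 - x)
 g(x) = sqrt(C1 - x)


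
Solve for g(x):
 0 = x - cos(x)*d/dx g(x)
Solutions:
 g(x) = C1 + Integral(x/cos(x), x)


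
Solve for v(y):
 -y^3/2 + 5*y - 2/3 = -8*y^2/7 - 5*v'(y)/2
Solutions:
 v(y) = C1 + y^4/20 - 16*y^3/105 - y^2 + 4*y/15


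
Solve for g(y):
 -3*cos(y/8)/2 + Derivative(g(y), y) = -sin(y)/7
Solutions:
 g(y) = C1 + 12*sin(y/8) + cos(y)/7


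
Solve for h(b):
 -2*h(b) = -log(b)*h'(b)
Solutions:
 h(b) = C1*exp(2*li(b))


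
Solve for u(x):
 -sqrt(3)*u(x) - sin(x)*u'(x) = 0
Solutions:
 u(x) = C1*(cos(x) + 1)^(sqrt(3)/2)/(cos(x) - 1)^(sqrt(3)/2)


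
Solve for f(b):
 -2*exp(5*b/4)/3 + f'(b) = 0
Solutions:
 f(b) = C1 + 8*exp(5*b/4)/15


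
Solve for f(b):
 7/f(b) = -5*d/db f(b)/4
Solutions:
 f(b) = -sqrt(C1 - 280*b)/5
 f(b) = sqrt(C1 - 280*b)/5


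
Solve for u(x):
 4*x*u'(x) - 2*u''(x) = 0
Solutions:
 u(x) = C1 + C2*erfi(x)


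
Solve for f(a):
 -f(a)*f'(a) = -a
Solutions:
 f(a) = -sqrt(C1 + a^2)
 f(a) = sqrt(C1 + a^2)


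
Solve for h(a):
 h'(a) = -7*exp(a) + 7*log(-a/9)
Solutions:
 h(a) = C1 + 7*a*log(-a) + 7*a*(-2*log(3) - 1) - 7*exp(a)


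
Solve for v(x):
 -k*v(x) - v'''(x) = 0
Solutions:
 v(x) = C1*exp(x*(-k)^(1/3)) + C2*exp(x*(-k)^(1/3)*(-1 + sqrt(3)*I)/2) + C3*exp(-x*(-k)^(1/3)*(1 + sqrt(3)*I)/2)


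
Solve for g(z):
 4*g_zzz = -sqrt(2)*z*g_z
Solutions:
 g(z) = C1 + Integral(C2*airyai(-sqrt(2)*z/2) + C3*airybi(-sqrt(2)*z/2), z)


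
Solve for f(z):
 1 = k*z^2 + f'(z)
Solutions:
 f(z) = C1 - k*z^3/3 + z


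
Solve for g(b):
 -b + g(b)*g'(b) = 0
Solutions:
 g(b) = -sqrt(C1 + b^2)
 g(b) = sqrt(C1 + b^2)


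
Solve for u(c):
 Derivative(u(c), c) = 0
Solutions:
 u(c) = C1


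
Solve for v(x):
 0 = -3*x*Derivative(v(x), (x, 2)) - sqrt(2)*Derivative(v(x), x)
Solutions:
 v(x) = C1 + C2*x^(1 - sqrt(2)/3)


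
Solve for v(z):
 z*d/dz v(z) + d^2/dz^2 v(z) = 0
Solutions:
 v(z) = C1 + C2*erf(sqrt(2)*z/2)


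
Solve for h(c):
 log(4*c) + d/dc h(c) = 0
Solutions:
 h(c) = C1 - c*log(c) - c*log(4) + c


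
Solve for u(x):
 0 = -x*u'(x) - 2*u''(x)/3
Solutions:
 u(x) = C1 + C2*erf(sqrt(3)*x/2)


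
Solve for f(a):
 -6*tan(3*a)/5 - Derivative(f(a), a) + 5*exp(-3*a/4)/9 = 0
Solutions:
 f(a) = C1 - log(tan(3*a)^2 + 1)/5 - 20*exp(-3*a/4)/27


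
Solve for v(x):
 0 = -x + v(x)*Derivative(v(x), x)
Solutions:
 v(x) = -sqrt(C1 + x^2)
 v(x) = sqrt(C1 + x^2)


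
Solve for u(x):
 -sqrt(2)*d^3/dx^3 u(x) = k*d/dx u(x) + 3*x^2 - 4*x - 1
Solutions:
 u(x) = C1 + C2*exp(-2^(3/4)*x*sqrt(-k)/2) + C3*exp(2^(3/4)*x*sqrt(-k)/2) - x^3/k + 2*x^2/k + x/k + 6*sqrt(2)*x/k^2


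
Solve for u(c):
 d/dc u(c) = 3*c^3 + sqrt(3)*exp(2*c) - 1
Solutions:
 u(c) = C1 + 3*c^4/4 - c + sqrt(3)*exp(2*c)/2


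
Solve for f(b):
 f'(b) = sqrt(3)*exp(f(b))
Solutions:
 f(b) = log(-1/(C1 + sqrt(3)*b))


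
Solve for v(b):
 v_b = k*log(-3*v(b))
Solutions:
 Integral(1/(log(-_y) + log(3)), (_y, v(b))) = C1 + b*k


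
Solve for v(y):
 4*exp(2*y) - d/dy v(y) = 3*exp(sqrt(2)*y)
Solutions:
 v(y) = C1 + 2*exp(2*y) - 3*sqrt(2)*exp(sqrt(2)*y)/2


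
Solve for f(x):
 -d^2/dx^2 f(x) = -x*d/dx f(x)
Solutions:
 f(x) = C1 + C2*erfi(sqrt(2)*x/2)


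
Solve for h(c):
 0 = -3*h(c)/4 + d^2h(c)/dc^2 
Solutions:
 h(c) = C1*exp(-sqrt(3)*c/2) + C2*exp(sqrt(3)*c/2)


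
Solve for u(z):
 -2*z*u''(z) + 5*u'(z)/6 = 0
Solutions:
 u(z) = C1 + C2*z^(17/12)


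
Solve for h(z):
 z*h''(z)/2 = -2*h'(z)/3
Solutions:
 h(z) = C1 + C2/z^(1/3)


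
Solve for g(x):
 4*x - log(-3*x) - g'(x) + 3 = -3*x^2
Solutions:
 g(x) = C1 + x^3 + 2*x^2 - x*log(-x) + x*(4 - log(3))


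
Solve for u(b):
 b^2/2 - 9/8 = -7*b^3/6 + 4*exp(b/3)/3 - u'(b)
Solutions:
 u(b) = C1 - 7*b^4/24 - b^3/6 + 9*b/8 + 4*exp(b/3)


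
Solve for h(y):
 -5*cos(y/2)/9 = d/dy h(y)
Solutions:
 h(y) = C1 - 10*sin(y/2)/9


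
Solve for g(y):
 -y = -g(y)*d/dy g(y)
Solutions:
 g(y) = -sqrt(C1 + y^2)
 g(y) = sqrt(C1 + y^2)


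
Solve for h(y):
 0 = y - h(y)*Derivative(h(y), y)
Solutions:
 h(y) = -sqrt(C1 + y^2)
 h(y) = sqrt(C1 + y^2)


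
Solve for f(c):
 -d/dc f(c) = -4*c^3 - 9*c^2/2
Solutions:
 f(c) = C1 + c^4 + 3*c^3/2


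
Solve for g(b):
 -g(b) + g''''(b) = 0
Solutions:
 g(b) = C1*exp(-b) + C2*exp(b) + C3*sin(b) + C4*cos(b)


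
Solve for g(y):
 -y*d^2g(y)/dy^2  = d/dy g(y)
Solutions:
 g(y) = C1 + C2*log(y)


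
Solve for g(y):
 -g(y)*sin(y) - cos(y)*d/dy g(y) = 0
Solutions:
 g(y) = C1*cos(y)


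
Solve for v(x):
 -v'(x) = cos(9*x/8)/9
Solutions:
 v(x) = C1 - 8*sin(9*x/8)/81


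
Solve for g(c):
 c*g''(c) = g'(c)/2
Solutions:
 g(c) = C1 + C2*c^(3/2)


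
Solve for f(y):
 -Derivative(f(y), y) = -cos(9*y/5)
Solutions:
 f(y) = C1 + 5*sin(9*y/5)/9


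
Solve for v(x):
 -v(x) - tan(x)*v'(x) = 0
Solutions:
 v(x) = C1/sin(x)


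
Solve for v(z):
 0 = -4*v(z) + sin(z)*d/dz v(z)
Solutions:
 v(z) = C1*(cos(z)^2 - 2*cos(z) + 1)/(cos(z)^2 + 2*cos(z) + 1)


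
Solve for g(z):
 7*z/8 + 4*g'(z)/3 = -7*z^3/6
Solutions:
 g(z) = C1 - 7*z^4/32 - 21*z^2/64


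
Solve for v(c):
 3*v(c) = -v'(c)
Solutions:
 v(c) = C1*exp(-3*c)


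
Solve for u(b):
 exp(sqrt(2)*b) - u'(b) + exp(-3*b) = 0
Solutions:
 u(b) = C1 + sqrt(2)*exp(sqrt(2)*b)/2 - exp(-3*b)/3


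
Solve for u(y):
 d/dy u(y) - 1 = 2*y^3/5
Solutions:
 u(y) = C1 + y^4/10 + y


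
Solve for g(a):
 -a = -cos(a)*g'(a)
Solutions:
 g(a) = C1 + Integral(a/cos(a), a)


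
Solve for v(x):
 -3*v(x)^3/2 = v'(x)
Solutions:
 v(x) = -sqrt(-1/(C1 - 3*x))
 v(x) = sqrt(-1/(C1 - 3*x))


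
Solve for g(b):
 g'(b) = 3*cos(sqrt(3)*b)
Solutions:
 g(b) = C1 + sqrt(3)*sin(sqrt(3)*b)


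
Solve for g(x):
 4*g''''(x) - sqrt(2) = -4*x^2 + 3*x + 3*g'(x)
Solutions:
 g(x) = C1 + C4*exp(6^(1/3)*x/2) + 4*x^3/9 - x^2/2 - sqrt(2)*x/3 + (C2*sin(2^(1/3)*3^(5/6)*x/4) + C3*cos(2^(1/3)*3^(5/6)*x/4))*exp(-6^(1/3)*x/4)


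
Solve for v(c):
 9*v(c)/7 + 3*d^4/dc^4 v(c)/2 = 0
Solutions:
 v(c) = (C1*sin(14^(3/4)*3^(1/4)*c/14) + C2*cos(14^(3/4)*3^(1/4)*c/14))*exp(-14^(3/4)*3^(1/4)*c/14) + (C3*sin(14^(3/4)*3^(1/4)*c/14) + C4*cos(14^(3/4)*3^(1/4)*c/14))*exp(14^(3/4)*3^(1/4)*c/14)


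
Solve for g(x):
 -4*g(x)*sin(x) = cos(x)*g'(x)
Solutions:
 g(x) = C1*cos(x)^4


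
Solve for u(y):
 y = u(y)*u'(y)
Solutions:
 u(y) = -sqrt(C1 + y^2)
 u(y) = sqrt(C1 + y^2)


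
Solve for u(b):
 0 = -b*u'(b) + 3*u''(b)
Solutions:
 u(b) = C1 + C2*erfi(sqrt(6)*b/6)


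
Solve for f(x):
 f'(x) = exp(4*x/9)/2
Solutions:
 f(x) = C1 + 9*exp(4*x/9)/8


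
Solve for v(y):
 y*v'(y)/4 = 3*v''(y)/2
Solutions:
 v(y) = C1 + C2*erfi(sqrt(3)*y/6)


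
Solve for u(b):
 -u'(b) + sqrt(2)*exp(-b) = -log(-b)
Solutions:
 u(b) = C1 + b*log(-b) - b - sqrt(2)*exp(-b)


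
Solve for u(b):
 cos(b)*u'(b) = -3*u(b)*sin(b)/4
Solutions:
 u(b) = C1*cos(b)^(3/4)


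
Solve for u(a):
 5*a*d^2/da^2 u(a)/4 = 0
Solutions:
 u(a) = C1 + C2*a


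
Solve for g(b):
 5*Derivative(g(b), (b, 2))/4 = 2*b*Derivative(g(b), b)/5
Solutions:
 g(b) = C1 + C2*erfi(2*b/5)


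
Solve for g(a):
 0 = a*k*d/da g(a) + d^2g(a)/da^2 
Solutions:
 g(a) = Piecewise((-sqrt(2)*sqrt(pi)*C1*erf(sqrt(2)*a*sqrt(k)/2)/(2*sqrt(k)) - C2, (k > 0) | (k < 0)), (-C1*a - C2, True))


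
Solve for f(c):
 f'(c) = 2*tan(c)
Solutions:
 f(c) = C1 - 2*log(cos(c))


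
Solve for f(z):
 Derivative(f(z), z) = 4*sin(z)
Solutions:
 f(z) = C1 - 4*cos(z)


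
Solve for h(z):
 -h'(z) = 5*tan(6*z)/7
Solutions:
 h(z) = C1 + 5*log(cos(6*z))/42


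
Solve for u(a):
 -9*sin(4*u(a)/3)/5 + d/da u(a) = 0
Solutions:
 -9*a/5 + 3*log(cos(4*u(a)/3) - 1)/8 - 3*log(cos(4*u(a)/3) + 1)/8 = C1


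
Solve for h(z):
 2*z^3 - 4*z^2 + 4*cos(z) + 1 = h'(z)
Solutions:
 h(z) = C1 + z^4/2 - 4*z^3/3 + z + 4*sin(z)


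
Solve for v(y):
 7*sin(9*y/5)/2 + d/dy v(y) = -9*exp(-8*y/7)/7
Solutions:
 v(y) = C1 + 35*cos(9*y/5)/18 + 9*exp(-8*y/7)/8


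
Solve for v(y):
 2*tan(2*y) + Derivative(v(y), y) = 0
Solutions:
 v(y) = C1 + log(cos(2*y))


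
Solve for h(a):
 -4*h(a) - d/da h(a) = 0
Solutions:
 h(a) = C1*exp(-4*a)


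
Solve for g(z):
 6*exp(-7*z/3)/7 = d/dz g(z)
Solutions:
 g(z) = C1 - 18*exp(-7*z/3)/49


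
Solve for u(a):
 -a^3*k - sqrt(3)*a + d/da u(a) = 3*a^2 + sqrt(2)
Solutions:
 u(a) = C1 + a^4*k/4 + a^3 + sqrt(3)*a^2/2 + sqrt(2)*a


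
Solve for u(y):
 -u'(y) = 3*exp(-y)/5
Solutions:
 u(y) = C1 + 3*exp(-y)/5


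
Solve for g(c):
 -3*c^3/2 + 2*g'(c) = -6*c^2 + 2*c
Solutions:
 g(c) = C1 + 3*c^4/16 - c^3 + c^2/2


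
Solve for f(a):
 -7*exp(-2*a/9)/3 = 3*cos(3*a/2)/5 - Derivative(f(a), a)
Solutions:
 f(a) = C1 + 2*sin(3*a/2)/5 - 21*exp(-2*a/9)/2


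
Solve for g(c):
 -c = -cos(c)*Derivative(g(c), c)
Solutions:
 g(c) = C1 + Integral(c/cos(c), c)


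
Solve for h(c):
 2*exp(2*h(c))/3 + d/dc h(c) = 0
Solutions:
 h(c) = log(-sqrt(1/(C1 + 2*c))) - log(2) + log(6)/2
 h(c) = log(1/(C1 + 2*c))/2 - log(2) + log(6)/2


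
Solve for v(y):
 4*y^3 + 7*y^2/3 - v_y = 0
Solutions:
 v(y) = C1 + y^4 + 7*y^3/9


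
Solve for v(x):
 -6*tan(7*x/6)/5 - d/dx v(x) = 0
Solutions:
 v(x) = C1 + 36*log(cos(7*x/6))/35


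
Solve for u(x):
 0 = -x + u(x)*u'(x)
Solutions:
 u(x) = -sqrt(C1 + x^2)
 u(x) = sqrt(C1 + x^2)


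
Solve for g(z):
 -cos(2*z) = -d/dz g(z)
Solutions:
 g(z) = C1 + sin(2*z)/2


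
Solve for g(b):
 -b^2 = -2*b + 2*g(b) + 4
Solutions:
 g(b) = -b^2/2 + b - 2


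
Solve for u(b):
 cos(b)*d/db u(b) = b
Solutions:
 u(b) = C1 + Integral(b/cos(b), b)


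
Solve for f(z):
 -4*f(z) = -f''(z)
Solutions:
 f(z) = C1*exp(-2*z) + C2*exp(2*z)


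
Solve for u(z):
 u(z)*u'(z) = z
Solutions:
 u(z) = -sqrt(C1 + z^2)
 u(z) = sqrt(C1 + z^2)


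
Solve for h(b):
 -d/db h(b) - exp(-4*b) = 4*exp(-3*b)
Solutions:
 h(b) = C1 + 4*exp(-3*b)/3 + exp(-4*b)/4


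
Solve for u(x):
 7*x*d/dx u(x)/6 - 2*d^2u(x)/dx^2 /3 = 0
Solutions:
 u(x) = C1 + C2*erfi(sqrt(14)*x/4)


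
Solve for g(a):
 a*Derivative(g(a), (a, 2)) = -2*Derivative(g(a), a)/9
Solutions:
 g(a) = C1 + C2*a^(7/9)


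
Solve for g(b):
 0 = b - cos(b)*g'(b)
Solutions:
 g(b) = C1 + Integral(b/cos(b), b)


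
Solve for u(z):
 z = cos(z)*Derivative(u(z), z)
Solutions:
 u(z) = C1 + Integral(z/cos(z), z)


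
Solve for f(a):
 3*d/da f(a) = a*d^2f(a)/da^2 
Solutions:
 f(a) = C1 + C2*a^4


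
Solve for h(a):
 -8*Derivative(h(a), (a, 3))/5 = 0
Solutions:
 h(a) = C1 + C2*a + C3*a^2


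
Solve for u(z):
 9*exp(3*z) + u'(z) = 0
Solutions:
 u(z) = C1 - 3*exp(3*z)


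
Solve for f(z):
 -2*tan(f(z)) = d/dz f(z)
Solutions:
 f(z) = pi - asin(C1*exp(-2*z))
 f(z) = asin(C1*exp(-2*z))


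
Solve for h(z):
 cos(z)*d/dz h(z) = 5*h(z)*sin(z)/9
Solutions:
 h(z) = C1/cos(z)^(5/9)


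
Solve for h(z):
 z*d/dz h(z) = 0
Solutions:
 h(z) = C1


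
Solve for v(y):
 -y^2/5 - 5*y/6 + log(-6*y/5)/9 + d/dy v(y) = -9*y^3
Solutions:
 v(y) = C1 - 9*y^4/4 + y^3/15 + 5*y^2/12 - y*log(-y)/9 + y*(-log(6) + 1 + log(5))/9


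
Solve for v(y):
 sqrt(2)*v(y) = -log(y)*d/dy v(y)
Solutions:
 v(y) = C1*exp(-sqrt(2)*li(y))


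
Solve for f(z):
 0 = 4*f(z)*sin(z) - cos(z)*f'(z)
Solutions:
 f(z) = C1/cos(z)^4


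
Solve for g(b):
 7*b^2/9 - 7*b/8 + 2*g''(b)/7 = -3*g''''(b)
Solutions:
 g(b) = C1 + C2*b + C3*sin(sqrt(42)*b/21) + C4*cos(sqrt(42)*b/21) - 49*b^4/216 + 49*b^3/96 + 343*b^2/12


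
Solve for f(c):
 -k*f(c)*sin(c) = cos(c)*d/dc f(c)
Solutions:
 f(c) = C1*exp(k*log(cos(c)))


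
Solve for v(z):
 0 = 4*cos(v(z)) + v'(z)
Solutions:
 v(z) = pi - asin((C1 + exp(8*z))/(C1 - exp(8*z)))
 v(z) = asin((C1 + exp(8*z))/(C1 - exp(8*z)))


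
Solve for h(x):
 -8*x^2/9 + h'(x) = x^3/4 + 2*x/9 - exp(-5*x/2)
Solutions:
 h(x) = C1 + x^4/16 + 8*x^3/27 + x^2/9 + 2*exp(-5*x/2)/5


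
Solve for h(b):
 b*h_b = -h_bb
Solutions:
 h(b) = C1 + C2*erf(sqrt(2)*b/2)


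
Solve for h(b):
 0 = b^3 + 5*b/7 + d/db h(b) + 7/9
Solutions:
 h(b) = C1 - b^4/4 - 5*b^2/14 - 7*b/9


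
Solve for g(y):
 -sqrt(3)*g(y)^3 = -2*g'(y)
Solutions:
 g(y) = -sqrt(-1/(C1 + sqrt(3)*y))
 g(y) = sqrt(-1/(C1 + sqrt(3)*y))


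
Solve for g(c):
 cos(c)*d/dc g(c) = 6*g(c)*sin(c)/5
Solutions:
 g(c) = C1/cos(c)^(6/5)


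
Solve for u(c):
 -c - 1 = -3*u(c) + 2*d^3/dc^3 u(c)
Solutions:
 u(c) = C3*exp(2^(2/3)*3^(1/3)*c/2) + c/3 + (C1*sin(2^(2/3)*3^(5/6)*c/4) + C2*cos(2^(2/3)*3^(5/6)*c/4))*exp(-2^(2/3)*3^(1/3)*c/4) + 1/3


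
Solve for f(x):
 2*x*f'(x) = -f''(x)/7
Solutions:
 f(x) = C1 + C2*erf(sqrt(7)*x)


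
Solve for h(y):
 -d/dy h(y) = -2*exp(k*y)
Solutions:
 h(y) = C1 + 2*exp(k*y)/k


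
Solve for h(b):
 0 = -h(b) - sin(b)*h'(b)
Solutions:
 h(b) = C1*sqrt(cos(b) + 1)/sqrt(cos(b) - 1)


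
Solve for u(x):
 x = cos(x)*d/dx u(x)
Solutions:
 u(x) = C1 + Integral(x/cos(x), x)


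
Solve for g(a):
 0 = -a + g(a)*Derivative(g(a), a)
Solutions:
 g(a) = -sqrt(C1 + a^2)
 g(a) = sqrt(C1 + a^2)


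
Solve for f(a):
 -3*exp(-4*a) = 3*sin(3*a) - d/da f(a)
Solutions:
 f(a) = C1 - cos(3*a) - 3*exp(-4*a)/4


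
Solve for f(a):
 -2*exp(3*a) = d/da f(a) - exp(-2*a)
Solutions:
 f(a) = C1 - 2*exp(3*a)/3 - exp(-2*a)/2


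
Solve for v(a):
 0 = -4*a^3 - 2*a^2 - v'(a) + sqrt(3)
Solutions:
 v(a) = C1 - a^4 - 2*a^3/3 + sqrt(3)*a


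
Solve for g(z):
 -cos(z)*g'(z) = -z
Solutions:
 g(z) = C1 + Integral(z/cos(z), z)


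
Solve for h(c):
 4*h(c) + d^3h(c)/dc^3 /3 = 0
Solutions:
 h(c) = C3*exp(c*(-12^(1/3) + 3*2^(2/3)*3^(1/3))/4)*sin(2^(2/3)*3^(5/6)*c/2) + C4*exp(c*(-12^(1/3) + 3*2^(2/3)*3^(1/3))/4)*cos(2^(2/3)*3^(5/6)*c/2) + C5*exp(-c*(12^(1/3) + 3*2^(2/3)*3^(1/3))/4) + (C1*sin(2^(2/3)*3^(5/6)*c/2) + C2*cos(2^(2/3)*3^(5/6)*c/2))*exp(12^(1/3)*c/2)


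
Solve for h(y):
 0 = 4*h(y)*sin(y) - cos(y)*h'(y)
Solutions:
 h(y) = C1/cos(y)^4


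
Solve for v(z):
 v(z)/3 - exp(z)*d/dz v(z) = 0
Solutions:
 v(z) = C1*exp(-exp(-z)/3)


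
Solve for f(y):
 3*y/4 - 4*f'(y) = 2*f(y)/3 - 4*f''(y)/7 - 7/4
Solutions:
 f(y) = C1*exp(y*(21 - sqrt(483))/6) + C2*exp(y*(21 + sqrt(483))/6) + 9*y/8 - 33/8


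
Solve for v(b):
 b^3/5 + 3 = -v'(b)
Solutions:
 v(b) = C1 - b^4/20 - 3*b


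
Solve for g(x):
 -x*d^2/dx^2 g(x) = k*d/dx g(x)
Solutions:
 g(x) = C1 + x^(1 - re(k))*(C2*sin(log(x)*Abs(im(k))) + C3*cos(log(x)*im(k)))


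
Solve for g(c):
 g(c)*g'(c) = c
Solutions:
 g(c) = -sqrt(C1 + c^2)
 g(c) = sqrt(C1 + c^2)


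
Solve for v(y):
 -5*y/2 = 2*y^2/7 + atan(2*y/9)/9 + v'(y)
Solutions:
 v(y) = C1 - 2*y^3/21 - 5*y^2/4 - y*atan(2*y/9)/9 + log(4*y^2 + 81)/4


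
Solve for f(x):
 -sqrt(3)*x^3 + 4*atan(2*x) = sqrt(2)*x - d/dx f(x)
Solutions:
 f(x) = C1 + sqrt(3)*x^4/4 + sqrt(2)*x^2/2 - 4*x*atan(2*x) + log(4*x^2 + 1)


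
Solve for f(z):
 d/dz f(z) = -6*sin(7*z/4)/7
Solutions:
 f(z) = C1 + 24*cos(7*z/4)/49


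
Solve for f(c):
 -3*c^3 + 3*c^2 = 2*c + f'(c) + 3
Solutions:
 f(c) = C1 - 3*c^4/4 + c^3 - c^2 - 3*c


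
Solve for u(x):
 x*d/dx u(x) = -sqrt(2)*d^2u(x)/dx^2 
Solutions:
 u(x) = C1 + C2*erf(2^(1/4)*x/2)


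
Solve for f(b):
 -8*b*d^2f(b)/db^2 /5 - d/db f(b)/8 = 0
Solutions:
 f(b) = C1 + C2*b^(59/64)


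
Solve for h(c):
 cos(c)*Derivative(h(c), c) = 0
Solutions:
 h(c) = C1


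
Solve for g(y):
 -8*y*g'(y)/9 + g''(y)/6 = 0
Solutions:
 g(y) = C1 + C2*erfi(2*sqrt(6)*y/3)


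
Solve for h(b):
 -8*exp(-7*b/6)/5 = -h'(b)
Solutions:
 h(b) = C1 - 48*exp(-7*b/6)/35


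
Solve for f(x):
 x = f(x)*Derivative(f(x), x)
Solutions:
 f(x) = -sqrt(C1 + x^2)
 f(x) = sqrt(C1 + x^2)


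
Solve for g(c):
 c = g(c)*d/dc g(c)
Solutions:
 g(c) = -sqrt(C1 + c^2)
 g(c) = sqrt(C1 + c^2)


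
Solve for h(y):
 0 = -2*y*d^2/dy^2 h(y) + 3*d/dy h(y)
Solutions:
 h(y) = C1 + C2*y^(5/2)


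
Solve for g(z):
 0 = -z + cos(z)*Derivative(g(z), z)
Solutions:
 g(z) = C1 + Integral(z/cos(z), z)


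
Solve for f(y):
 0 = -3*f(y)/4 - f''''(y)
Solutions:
 f(y) = (C1*sin(3^(1/4)*y/2) + C2*cos(3^(1/4)*y/2))*exp(-3^(1/4)*y/2) + (C3*sin(3^(1/4)*y/2) + C4*cos(3^(1/4)*y/2))*exp(3^(1/4)*y/2)


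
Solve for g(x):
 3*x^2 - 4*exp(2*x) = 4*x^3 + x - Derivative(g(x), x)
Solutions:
 g(x) = C1 + x^4 - x^3 + x^2/2 + 2*exp(2*x)


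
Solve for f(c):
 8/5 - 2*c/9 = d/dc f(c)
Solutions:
 f(c) = C1 - c^2/9 + 8*c/5


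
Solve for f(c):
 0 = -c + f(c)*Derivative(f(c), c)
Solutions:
 f(c) = -sqrt(C1 + c^2)
 f(c) = sqrt(C1 + c^2)


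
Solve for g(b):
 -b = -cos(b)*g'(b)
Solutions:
 g(b) = C1 + Integral(b/cos(b), b)


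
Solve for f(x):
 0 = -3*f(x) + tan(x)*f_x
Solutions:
 f(x) = C1*sin(x)^3


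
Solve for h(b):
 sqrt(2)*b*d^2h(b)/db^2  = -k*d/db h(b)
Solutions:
 h(b) = C1 + b^(-sqrt(2)*re(k)/2 + 1)*(C2*sin(sqrt(2)*log(b)*Abs(im(k))/2) + C3*cos(sqrt(2)*log(b)*im(k)/2))


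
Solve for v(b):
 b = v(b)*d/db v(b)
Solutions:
 v(b) = -sqrt(C1 + b^2)
 v(b) = sqrt(C1 + b^2)


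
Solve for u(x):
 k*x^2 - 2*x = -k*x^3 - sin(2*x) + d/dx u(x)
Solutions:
 u(x) = C1 + k*x^4/4 + k*x^3/3 - x^2 - cos(2*x)/2


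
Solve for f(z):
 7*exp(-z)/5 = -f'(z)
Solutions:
 f(z) = C1 + 7*exp(-z)/5


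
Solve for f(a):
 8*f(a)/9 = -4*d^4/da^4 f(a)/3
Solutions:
 f(a) = (C1*sin(6^(3/4)*a/6) + C2*cos(6^(3/4)*a/6))*exp(-6^(3/4)*a/6) + (C3*sin(6^(3/4)*a/6) + C4*cos(6^(3/4)*a/6))*exp(6^(3/4)*a/6)


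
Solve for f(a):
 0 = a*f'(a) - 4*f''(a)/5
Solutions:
 f(a) = C1 + C2*erfi(sqrt(10)*a/4)


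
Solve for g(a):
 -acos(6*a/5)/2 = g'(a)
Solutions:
 g(a) = C1 - a*acos(6*a/5)/2 + sqrt(25 - 36*a^2)/12


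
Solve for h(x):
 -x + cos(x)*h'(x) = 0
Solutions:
 h(x) = C1 + Integral(x/cos(x), x)


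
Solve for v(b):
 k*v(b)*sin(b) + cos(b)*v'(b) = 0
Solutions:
 v(b) = C1*exp(k*log(cos(b)))


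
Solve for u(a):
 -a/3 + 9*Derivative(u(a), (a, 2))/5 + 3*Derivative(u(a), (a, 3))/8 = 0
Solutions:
 u(a) = C1 + C2*a + C3*exp(-24*a/5) + 5*a^3/162 - 25*a^2/1296


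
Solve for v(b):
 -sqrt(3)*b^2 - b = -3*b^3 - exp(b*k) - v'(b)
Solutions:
 v(b) = C1 - 3*b^4/4 + sqrt(3)*b^3/3 + b^2/2 - exp(b*k)/k


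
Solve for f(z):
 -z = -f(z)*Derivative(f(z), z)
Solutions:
 f(z) = -sqrt(C1 + z^2)
 f(z) = sqrt(C1 + z^2)


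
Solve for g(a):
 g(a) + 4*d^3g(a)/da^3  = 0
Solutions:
 g(a) = C3*exp(-2^(1/3)*a/2) + (C1*sin(2^(1/3)*sqrt(3)*a/4) + C2*cos(2^(1/3)*sqrt(3)*a/4))*exp(2^(1/3)*a/4)


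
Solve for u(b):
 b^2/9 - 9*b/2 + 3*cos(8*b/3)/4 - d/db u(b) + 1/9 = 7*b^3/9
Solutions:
 u(b) = C1 - 7*b^4/36 + b^3/27 - 9*b^2/4 + b/9 + 9*sin(8*b/3)/32


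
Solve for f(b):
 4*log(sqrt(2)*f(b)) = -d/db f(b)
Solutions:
 Integral(1/(2*log(_y) + log(2)), (_y, f(b)))/2 = C1 - b


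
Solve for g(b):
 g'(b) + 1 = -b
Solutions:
 g(b) = C1 - b^2/2 - b


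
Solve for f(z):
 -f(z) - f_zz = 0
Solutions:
 f(z) = C1*sin(z) + C2*cos(z)


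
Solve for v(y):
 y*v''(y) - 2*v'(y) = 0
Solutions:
 v(y) = C1 + C2*y^3


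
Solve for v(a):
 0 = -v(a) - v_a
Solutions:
 v(a) = C1*exp(-a)


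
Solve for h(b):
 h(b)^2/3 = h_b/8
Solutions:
 h(b) = -3/(C1 + 8*b)


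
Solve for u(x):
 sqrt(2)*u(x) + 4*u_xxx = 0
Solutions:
 u(x) = C3*exp(-sqrt(2)*x/2) + (C1*sin(sqrt(6)*x/4) + C2*cos(sqrt(6)*x/4))*exp(sqrt(2)*x/4)


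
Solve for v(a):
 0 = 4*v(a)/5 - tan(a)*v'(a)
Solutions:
 v(a) = C1*sin(a)^(4/5)


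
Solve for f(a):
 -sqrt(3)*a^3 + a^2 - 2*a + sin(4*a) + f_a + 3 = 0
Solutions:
 f(a) = C1 + sqrt(3)*a^4/4 - a^3/3 + a^2 - 3*a + cos(4*a)/4


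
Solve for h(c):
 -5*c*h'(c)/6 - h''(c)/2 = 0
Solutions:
 h(c) = C1 + C2*erf(sqrt(30)*c/6)


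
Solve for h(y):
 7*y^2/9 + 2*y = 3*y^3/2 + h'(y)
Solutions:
 h(y) = C1 - 3*y^4/8 + 7*y^3/27 + y^2


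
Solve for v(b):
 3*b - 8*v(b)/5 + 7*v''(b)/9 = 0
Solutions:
 v(b) = C1*exp(-6*sqrt(70)*b/35) + C2*exp(6*sqrt(70)*b/35) + 15*b/8


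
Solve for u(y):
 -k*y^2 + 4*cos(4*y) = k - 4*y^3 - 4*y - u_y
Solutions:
 u(y) = C1 + k*y^3/3 + k*y - y^4 - 2*y^2 - sin(4*y)


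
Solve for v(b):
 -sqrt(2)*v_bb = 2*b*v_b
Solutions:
 v(b) = C1 + C2*erf(2^(3/4)*b/2)


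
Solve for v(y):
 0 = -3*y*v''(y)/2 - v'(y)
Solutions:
 v(y) = C1 + C2*y^(1/3)


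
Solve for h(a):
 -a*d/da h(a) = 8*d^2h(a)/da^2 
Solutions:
 h(a) = C1 + C2*erf(a/4)


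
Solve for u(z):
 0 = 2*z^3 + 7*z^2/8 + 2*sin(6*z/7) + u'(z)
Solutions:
 u(z) = C1 - z^4/2 - 7*z^3/24 + 7*cos(6*z/7)/3


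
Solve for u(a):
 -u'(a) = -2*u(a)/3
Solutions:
 u(a) = C1*exp(2*a/3)


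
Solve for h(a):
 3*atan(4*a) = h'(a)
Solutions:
 h(a) = C1 + 3*a*atan(4*a) - 3*log(16*a^2 + 1)/8


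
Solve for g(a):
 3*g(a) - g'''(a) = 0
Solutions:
 g(a) = C3*exp(3^(1/3)*a) + (C1*sin(3^(5/6)*a/2) + C2*cos(3^(5/6)*a/2))*exp(-3^(1/3)*a/2)


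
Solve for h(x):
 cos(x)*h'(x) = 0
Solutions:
 h(x) = C1


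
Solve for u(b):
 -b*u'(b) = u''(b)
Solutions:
 u(b) = C1 + C2*erf(sqrt(2)*b/2)


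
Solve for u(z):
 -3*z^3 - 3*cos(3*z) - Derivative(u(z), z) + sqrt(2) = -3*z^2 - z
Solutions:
 u(z) = C1 - 3*z^4/4 + z^3 + z^2/2 + sqrt(2)*z - sin(3*z)


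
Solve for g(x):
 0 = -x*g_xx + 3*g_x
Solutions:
 g(x) = C1 + C2*x^4


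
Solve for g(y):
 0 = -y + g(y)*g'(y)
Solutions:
 g(y) = -sqrt(C1 + y^2)
 g(y) = sqrt(C1 + y^2)


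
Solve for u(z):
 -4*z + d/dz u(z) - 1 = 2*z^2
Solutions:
 u(z) = C1 + 2*z^3/3 + 2*z^2 + z


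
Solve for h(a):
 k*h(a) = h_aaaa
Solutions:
 h(a) = C1*exp(-a*k^(1/4)) + C2*exp(a*k^(1/4)) + C3*exp(-I*a*k^(1/4)) + C4*exp(I*a*k^(1/4))


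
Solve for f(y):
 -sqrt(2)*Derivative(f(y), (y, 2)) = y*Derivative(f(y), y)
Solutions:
 f(y) = C1 + C2*erf(2^(1/4)*y/2)


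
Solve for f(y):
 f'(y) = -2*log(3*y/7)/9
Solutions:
 f(y) = C1 - 2*y*log(y)/9 - 2*y*log(3)/9 + 2*y/9 + 2*y*log(7)/9


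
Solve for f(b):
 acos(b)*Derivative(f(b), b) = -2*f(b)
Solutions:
 f(b) = C1*exp(-2*Integral(1/acos(b), b))


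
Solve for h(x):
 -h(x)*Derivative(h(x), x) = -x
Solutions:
 h(x) = -sqrt(C1 + x^2)
 h(x) = sqrt(C1 + x^2)


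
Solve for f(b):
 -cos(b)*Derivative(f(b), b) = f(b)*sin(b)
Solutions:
 f(b) = C1*cos(b)


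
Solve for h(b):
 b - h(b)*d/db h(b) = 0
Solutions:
 h(b) = -sqrt(C1 + b^2)
 h(b) = sqrt(C1 + b^2)


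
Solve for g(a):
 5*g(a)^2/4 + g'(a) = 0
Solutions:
 g(a) = 4/(C1 + 5*a)


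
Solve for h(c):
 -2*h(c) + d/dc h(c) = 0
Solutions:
 h(c) = C1*exp(2*c)


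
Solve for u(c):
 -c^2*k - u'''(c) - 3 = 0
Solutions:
 u(c) = C1 + C2*c + C3*c^2 - c^5*k/60 - c^3/2


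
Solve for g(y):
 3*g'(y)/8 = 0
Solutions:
 g(y) = C1


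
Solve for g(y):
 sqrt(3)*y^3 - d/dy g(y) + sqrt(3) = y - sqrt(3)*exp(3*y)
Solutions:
 g(y) = C1 + sqrt(3)*y^4/4 - y^2/2 + sqrt(3)*y + sqrt(3)*exp(3*y)/3


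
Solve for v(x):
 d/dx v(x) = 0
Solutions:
 v(x) = C1


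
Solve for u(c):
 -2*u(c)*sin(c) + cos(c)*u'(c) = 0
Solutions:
 u(c) = C1/cos(c)^2


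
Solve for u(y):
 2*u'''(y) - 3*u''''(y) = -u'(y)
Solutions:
 u(y) = C1 + C4*exp(y) + (C2*sin(sqrt(11)*y/6) + C3*cos(sqrt(11)*y/6))*exp(-y/6)


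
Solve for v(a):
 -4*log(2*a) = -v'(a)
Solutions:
 v(a) = C1 + 4*a*log(a) - 4*a + a*log(16)


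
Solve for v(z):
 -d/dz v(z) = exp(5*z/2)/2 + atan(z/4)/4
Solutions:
 v(z) = C1 - z*atan(z/4)/4 - exp(5*z/2)/5 + log(z^2 + 16)/2


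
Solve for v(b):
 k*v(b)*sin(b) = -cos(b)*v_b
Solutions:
 v(b) = C1*exp(k*log(cos(b)))


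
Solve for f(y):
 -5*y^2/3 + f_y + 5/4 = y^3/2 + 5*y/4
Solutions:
 f(y) = C1 + y^4/8 + 5*y^3/9 + 5*y^2/8 - 5*y/4


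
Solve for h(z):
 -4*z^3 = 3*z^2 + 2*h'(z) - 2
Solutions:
 h(z) = C1 - z^4/2 - z^3/2 + z


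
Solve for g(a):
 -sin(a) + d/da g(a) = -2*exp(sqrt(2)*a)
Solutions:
 g(a) = C1 - sqrt(2)*exp(sqrt(2)*a) - cos(a)


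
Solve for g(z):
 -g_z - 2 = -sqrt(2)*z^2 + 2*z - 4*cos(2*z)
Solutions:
 g(z) = C1 + sqrt(2)*z^3/3 - z^2 - 2*z + 2*sin(2*z)


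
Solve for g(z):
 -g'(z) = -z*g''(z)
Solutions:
 g(z) = C1 + C2*z^2


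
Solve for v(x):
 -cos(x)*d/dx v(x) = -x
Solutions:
 v(x) = C1 + Integral(x/cos(x), x)


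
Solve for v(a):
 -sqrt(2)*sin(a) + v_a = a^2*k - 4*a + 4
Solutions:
 v(a) = C1 + a^3*k/3 - 2*a^2 + 4*a - sqrt(2)*cos(a)


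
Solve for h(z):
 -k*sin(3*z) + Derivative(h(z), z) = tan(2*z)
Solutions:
 h(z) = C1 - k*cos(3*z)/3 - log(cos(2*z))/2


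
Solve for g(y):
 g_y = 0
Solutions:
 g(y) = C1


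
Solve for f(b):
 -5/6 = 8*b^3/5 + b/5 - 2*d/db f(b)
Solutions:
 f(b) = C1 + b^4/5 + b^2/20 + 5*b/12


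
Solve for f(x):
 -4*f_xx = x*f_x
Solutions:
 f(x) = C1 + C2*erf(sqrt(2)*x/4)


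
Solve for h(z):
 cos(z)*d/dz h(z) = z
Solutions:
 h(z) = C1 + Integral(z/cos(z), z)


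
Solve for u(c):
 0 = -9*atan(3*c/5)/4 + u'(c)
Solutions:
 u(c) = C1 + 9*c*atan(3*c/5)/4 - 15*log(9*c^2 + 25)/8


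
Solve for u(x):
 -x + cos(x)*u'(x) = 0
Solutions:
 u(x) = C1 + Integral(x/cos(x), x)


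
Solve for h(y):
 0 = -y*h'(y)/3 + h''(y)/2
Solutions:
 h(y) = C1 + C2*erfi(sqrt(3)*y/3)


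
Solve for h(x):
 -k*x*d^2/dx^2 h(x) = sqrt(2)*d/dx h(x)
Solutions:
 h(x) = C1 + x^(((re(k) - sqrt(2))*re(k) + im(k)^2)/(re(k)^2 + im(k)^2))*(C2*sin(sqrt(2)*log(x)*Abs(im(k))/(re(k)^2 + im(k)^2)) + C3*cos(sqrt(2)*log(x)*im(k)/(re(k)^2 + im(k)^2)))


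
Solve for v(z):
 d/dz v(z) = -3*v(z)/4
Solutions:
 v(z) = C1*exp(-3*z/4)


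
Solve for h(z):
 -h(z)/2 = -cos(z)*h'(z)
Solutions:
 h(z) = C1*(sin(z) + 1)^(1/4)/(sin(z) - 1)^(1/4)


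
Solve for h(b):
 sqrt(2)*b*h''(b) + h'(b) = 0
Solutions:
 h(b) = C1 + C2*b^(1 - sqrt(2)/2)


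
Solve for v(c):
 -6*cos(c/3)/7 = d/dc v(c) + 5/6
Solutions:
 v(c) = C1 - 5*c/6 - 18*sin(c/3)/7


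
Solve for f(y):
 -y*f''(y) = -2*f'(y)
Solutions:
 f(y) = C1 + C2*y^3


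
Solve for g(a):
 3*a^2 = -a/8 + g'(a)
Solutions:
 g(a) = C1 + a^3 + a^2/16


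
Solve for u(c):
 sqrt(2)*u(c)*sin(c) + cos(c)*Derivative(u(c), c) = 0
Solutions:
 u(c) = C1*cos(c)^(sqrt(2))


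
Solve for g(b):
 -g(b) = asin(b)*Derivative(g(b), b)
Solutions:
 g(b) = C1*exp(-Integral(1/asin(b), b))


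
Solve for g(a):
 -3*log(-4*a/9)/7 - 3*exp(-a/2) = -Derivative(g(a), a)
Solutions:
 g(a) = C1 + 3*a*log(-a)/7 + 3*a*(-2*log(3) - 1 + 2*log(2))/7 - 6*exp(-a/2)


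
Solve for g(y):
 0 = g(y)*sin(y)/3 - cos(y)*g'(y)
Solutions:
 g(y) = C1/cos(y)^(1/3)


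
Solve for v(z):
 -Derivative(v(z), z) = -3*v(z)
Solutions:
 v(z) = C1*exp(3*z)


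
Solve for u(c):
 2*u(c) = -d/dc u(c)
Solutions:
 u(c) = C1*exp(-2*c)


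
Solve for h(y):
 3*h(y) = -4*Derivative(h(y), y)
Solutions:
 h(y) = C1*exp(-3*y/4)


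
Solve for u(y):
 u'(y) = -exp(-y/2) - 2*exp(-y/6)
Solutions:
 u(y) = C1 + 2*exp(-y/2) + 12*exp(-y/6)


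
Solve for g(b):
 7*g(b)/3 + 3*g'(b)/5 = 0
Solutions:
 g(b) = C1*exp(-35*b/9)


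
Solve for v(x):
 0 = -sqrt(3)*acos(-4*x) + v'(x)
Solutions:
 v(x) = C1 + sqrt(3)*(x*acos(-4*x) + sqrt(1 - 16*x^2)/4)


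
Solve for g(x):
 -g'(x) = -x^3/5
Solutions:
 g(x) = C1 + x^4/20


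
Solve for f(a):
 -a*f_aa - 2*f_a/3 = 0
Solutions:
 f(a) = C1 + C2*a^(1/3)


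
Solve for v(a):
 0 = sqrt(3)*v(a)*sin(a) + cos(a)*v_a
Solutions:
 v(a) = C1*cos(a)^(sqrt(3))


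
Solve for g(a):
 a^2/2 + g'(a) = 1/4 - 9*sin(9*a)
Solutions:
 g(a) = C1 - a^3/6 + a/4 + cos(9*a)


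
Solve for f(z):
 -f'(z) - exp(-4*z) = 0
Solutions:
 f(z) = C1 + exp(-4*z)/4


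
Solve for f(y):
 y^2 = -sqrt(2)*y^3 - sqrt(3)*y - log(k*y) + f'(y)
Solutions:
 f(y) = C1 + sqrt(2)*y^4/4 + y^3/3 + sqrt(3)*y^2/2 + y*log(k*y) - y


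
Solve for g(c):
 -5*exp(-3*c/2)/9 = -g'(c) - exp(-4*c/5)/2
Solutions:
 g(c) = C1 - 10*exp(-3*c/2)/27 + 5*exp(-4*c/5)/8


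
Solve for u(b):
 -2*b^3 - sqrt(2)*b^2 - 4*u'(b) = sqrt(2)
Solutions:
 u(b) = C1 - b^4/8 - sqrt(2)*b^3/12 - sqrt(2)*b/4


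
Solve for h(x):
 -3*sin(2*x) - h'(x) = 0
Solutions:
 h(x) = C1 + 3*cos(2*x)/2


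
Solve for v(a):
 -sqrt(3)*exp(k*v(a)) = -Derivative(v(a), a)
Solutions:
 v(a) = Piecewise((log(-1/(C1*k + sqrt(3)*a*k))/k, Ne(k, 0)), (nan, True))
 v(a) = Piecewise((C1 + sqrt(3)*a, Eq(k, 0)), (nan, True))


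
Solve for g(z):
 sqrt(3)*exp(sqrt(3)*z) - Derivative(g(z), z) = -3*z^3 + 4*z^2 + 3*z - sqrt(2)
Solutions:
 g(z) = C1 + 3*z^4/4 - 4*z^3/3 - 3*z^2/2 + sqrt(2)*z + exp(sqrt(3)*z)


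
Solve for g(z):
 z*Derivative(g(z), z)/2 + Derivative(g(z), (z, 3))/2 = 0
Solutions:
 g(z) = C1 + Integral(C2*airyai(-z) + C3*airybi(-z), z)


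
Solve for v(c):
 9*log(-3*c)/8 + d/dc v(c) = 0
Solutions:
 v(c) = C1 - 9*c*log(-c)/8 + 9*c*(1 - log(3))/8


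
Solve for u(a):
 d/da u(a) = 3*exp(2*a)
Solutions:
 u(a) = C1 + 3*exp(2*a)/2


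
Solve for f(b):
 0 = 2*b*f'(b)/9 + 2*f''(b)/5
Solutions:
 f(b) = C1 + C2*erf(sqrt(10)*b/6)


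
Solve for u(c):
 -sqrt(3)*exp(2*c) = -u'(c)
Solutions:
 u(c) = C1 + sqrt(3)*exp(2*c)/2


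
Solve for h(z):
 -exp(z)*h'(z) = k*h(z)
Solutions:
 h(z) = C1*exp(k*exp(-z))


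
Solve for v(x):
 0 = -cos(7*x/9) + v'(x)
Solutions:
 v(x) = C1 + 9*sin(7*x/9)/7


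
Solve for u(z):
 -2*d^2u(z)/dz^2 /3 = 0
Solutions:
 u(z) = C1 + C2*z


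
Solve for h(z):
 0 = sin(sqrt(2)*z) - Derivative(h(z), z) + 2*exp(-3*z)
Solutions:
 h(z) = C1 - sqrt(2)*cos(sqrt(2)*z)/2 - 2*exp(-3*z)/3


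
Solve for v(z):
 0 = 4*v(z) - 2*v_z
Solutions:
 v(z) = C1*exp(2*z)


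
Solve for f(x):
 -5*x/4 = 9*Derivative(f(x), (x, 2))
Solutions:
 f(x) = C1 + C2*x - 5*x^3/216


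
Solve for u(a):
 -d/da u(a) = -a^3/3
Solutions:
 u(a) = C1 + a^4/12


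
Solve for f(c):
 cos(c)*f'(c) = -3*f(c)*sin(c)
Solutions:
 f(c) = C1*cos(c)^3


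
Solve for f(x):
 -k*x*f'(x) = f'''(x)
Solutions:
 f(x) = C1 + Integral(C2*airyai(x*(-k)^(1/3)) + C3*airybi(x*(-k)^(1/3)), x)


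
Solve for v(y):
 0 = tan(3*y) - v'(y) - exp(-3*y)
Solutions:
 v(y) = C1 + log(tan(3*y)^2 + 1)/6 + exp(-3*y)/3


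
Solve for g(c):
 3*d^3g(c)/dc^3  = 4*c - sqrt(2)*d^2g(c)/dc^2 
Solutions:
 g(c) = C1 + C2*c + C3*exp(-sqrt(2)*c/3) + sqrt(2)*c^3/3 - 3*c^2


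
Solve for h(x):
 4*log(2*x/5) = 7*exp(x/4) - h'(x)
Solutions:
 h(x) = C1 - 4*x*log(x) + 4*x*(-log(2) + 1 + log(5)) + 28*exp(x/4)


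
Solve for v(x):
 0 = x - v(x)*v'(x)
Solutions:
 v(x) = -sqrt(C1 + x^2)
 v(x) = sqrt(C1 + x^2)


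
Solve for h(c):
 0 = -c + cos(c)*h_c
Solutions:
 h(c) = C1 + Integral(c/cos(c), c)


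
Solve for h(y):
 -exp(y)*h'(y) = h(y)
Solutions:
 h(y) = C1*exp(exp(-y))


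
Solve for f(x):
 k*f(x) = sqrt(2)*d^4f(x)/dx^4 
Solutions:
 f(x) = C1*exp(-2^(7/8)*k^(1/4)*x/2) + C2*exp(2^(7/8)*k^(1/4)*x/2) + C3*exp(-2^(7/8)*I*k^(1/4)*x/2) + C4*exp(2^(7/8)*I*k^(1/4)*x/2)


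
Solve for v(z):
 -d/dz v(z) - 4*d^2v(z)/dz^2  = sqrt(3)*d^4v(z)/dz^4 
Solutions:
 v(z) = C1 + C2*exp(-z*(-2^(2/3)*3^(1/6)*(9 + sqrt(81 + 256*sqrt(3)))^(1/3) + 8*6^(1/3)/(9 + sqrt(81 + 256*sqrt(3)))^(1/3))/12)*sin(z*(8*2^(1/3)*3^(5/6)/(9 + sqrt(81 + 256*sqrt(3)))^(1/3) + 6^(2/3)*(9 + sqrt(81 + 256*sqrt(3)))^(1/3))/12) + C3*exp(-z*(-2^(2/3)*3^(1/6)*(9 + sqrt(81 + 256*sqrt(3)))^(1/3) + 8*6^(1/3)/(9 + sqrt(81 + 256*sqrt(3)))^(1/3))/12)*cos(z*(8*2^(1/3)*3^(5/6)/(9 + sqrt(81 + 256*sqrt(3)))^(1/3) + 6^(2/3)*(9 + sqrt(81 + 256*sqrt(3)))^(1/3))/12) + C4*exp(z*(-2^(2/3)*3^(1/6)*(9 + sqrt(81 + 256*sqrt(3)))^(1/3) + 8*6^(1/3)/(9 + sqrt(81 + 256*sqrt(3)))^(1/3))/6)


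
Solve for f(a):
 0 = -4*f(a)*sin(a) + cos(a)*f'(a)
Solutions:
 f(a) = C1/cos(a)^4


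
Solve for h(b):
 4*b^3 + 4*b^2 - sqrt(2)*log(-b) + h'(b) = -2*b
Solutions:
 h(b) = C1 - b^4 - 4*b^3/3 - b^2 + sqrt(2)*b*log(-b) - sqrt(2)*b


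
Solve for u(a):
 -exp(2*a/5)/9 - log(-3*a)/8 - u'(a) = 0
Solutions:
 u(a) = C1 - a*log(-a)/8 + a*(1 - log(3))/8 - 5*exp(2*a/5)/18


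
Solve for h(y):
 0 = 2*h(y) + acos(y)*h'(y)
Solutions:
 h(y) = C1*exp(-2*Integral(1/acos(y), y))


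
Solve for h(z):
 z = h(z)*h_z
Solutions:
 h(z) = -sqrt(C1 + z^2)
 h(z) = sqrt(C1 + z^2)


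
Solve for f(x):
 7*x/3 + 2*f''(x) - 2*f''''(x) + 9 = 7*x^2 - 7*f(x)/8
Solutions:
 f(x) = C1*exp(-x*sqrt(2 + sqrt(11))/2) + C2*exp(x*sqrt(2 + sqrt(11))/2) + C3*sin(x*sqrt(-2 + sqrt(11))/2) + C4*cos(x*sqrt(-2 + sqrt(11))/2) + 8*x^2 - 8*x/3 - 328/7


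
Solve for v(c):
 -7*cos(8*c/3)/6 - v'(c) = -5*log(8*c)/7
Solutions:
 v(c) = C1 + 5*c*log(c)/7 - 5*c/7 + 15*c*log(2)/7 - 7*sin(8*c/3)/16


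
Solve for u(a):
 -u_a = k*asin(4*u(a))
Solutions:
 Integral(1/asin(4*_y), (_y, u(a))) = C1 - a*k


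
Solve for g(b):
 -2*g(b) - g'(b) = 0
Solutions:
 g(b) = C1*exp(-2*b)


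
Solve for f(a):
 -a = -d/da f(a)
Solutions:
 f(a) = C1 + a^2/2


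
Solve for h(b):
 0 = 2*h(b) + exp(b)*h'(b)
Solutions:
 h(b) = C1*exp(2*exp(-b))


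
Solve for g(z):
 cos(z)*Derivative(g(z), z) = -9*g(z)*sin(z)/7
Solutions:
 g(z) = C1*cos(z)^(9/7)


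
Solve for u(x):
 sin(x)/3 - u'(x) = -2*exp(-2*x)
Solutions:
 u(x) = C1 - cos(x)/3 - exp(-2*x)


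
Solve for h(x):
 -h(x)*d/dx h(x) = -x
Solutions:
 h(x) = -sqrt(C1 + x^2)
 h(x) = sqrt(C1 + x^2)


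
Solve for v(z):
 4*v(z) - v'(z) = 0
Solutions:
 v(z) = C1*exp(4*z)


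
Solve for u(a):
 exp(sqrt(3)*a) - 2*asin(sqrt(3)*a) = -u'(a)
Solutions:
 u(a) = C1 + 2*a*asin(sqrt(3)*a) + 2*sqrt(3)*sqrt(1 - 3*a^2)/3 - sqrt(3)*exp(sqrt(3)*a)/3


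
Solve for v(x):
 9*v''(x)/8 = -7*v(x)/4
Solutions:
 v(x) = C1*sin(sqrt(14)*x/3) + C2*cos(sqrt(14)*x/3)


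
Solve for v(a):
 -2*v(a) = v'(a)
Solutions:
 v(a) = C1*exp(-2*a)


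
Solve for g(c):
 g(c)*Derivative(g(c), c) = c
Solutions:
 g(c) = -sqrt(C1 + c^2)
 g(c) = sqrt(C1 + c^2)


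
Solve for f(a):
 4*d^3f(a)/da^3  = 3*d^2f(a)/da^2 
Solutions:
 f(a) = C1 + C2*a + C3*exp(3*a/4)


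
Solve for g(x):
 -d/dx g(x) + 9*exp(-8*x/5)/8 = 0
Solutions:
 g(x) = C1 - 45*exp(-8*x/5)/64


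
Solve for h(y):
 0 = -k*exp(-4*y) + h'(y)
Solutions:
 h(y) = C1 - k*exp(-4*y)/4


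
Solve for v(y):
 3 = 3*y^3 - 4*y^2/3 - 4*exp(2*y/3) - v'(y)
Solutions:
 v(y) = C1 + 3*y^4/4 - 4*y^3/9 - 3*y - 6*exp(2*y/3)


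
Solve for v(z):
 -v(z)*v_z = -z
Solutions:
 v(z) = -sqrt(C1 + z^2)
 v(z) = sqrt(C1 + z^2)


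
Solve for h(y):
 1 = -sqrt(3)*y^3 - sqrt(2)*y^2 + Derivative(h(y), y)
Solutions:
 h(y) = C1 + sqrt(3)*y^4/4 + sqrt(2)*y^3/3 + y


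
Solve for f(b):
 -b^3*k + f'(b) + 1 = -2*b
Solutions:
 f(b) = C1 + b^4*k/4 - b^2 - b


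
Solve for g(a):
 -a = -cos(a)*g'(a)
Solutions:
 g(a) = C1 + Integral(a/cos(a), a)


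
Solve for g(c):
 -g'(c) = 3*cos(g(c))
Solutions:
 g(c) = pi - asin((C1 + exp(6*c))/(C1 - exp(6*c)))
 g(c) = asin((C1 + exp(6*c))/(C1 - exp(6*c)))


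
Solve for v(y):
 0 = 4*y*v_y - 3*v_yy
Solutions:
 v(y) = C1 + C2*erfi(sqrt(6)*y/3)


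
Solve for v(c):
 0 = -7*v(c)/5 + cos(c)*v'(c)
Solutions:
 v(c) = C1*(sin(c) + 1)^(7/10)/(sin(c) - 1)^(7/10)


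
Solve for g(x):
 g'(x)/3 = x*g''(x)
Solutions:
 g(x) = C1 + C2*x^(4/3)


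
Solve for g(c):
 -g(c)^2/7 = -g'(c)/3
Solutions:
 g(c) = -7/(C1 + 3*c)


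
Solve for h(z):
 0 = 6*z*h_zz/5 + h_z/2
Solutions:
 h(z) = C1 + C2*z^(7/12)


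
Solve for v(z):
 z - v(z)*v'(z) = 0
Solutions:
 v(z) = -sqrt(C1 + z^2)
 v(z) = sqrt(C1 + z^2)


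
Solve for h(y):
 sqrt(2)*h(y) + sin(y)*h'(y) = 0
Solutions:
 h(y) = C1*(cos(y) + 1)^(sqrt(2)/2)/(cos(y) - 1)^(sqrt(2)/2)


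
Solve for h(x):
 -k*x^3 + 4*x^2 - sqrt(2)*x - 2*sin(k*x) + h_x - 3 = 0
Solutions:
 h(x) = C1 + k*x^4/4 - 4*x^3/3 + sqrt(2)*x^2/2 + 3*x - 2*cos(k*x)/k


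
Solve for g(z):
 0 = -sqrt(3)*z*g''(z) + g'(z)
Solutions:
 g(z) = C1 + C2*z^(sqrt(3)/3 + 1)


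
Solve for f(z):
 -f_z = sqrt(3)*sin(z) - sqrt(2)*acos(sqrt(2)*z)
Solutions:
 f(z) = C1 + sqrt(2)*(z*acos(sqrt(2)*z) - sqrt(2)*sqrt(1 - 2*z^2)/2) + sqrt(3)*cos(z)


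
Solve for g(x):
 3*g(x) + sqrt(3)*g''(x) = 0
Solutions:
 g(x) = C1*sin(3^(1/4)*x) + C2*cos(3^(1/4)*x)


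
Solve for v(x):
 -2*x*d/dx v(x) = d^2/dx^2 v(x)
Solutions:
 v(x) = C1 + C2*erf(x)
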